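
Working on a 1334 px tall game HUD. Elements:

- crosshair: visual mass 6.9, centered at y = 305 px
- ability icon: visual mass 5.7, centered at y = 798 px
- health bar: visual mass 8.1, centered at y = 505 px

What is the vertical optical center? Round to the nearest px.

y ≈ 519

Σw = 6.9 + 5.7 + 8.1 = 20.7.
y: (6.9·305 + 5.7·798 + 8.1·505) / 20.7 = 10743.6 / 20.7 ≈ 519.01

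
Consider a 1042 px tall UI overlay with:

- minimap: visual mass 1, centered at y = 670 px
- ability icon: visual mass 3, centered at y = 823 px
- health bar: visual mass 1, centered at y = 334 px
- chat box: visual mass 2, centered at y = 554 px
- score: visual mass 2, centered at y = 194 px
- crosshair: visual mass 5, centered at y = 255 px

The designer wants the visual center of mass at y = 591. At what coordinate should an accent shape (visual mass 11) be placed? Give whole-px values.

After adding the accent shape, total weight = 1 + 3 + 1 + 2 + 2 + 5 + 11 = 25.
Along y: (6244 + 11·y) / 25 = 591 (existing moment 1·670 + 3·823 + 1·334 + 2·554 + 2·194 + 5·255 = 6244) ⇒ y = (14775 − 6244) / 11 ≈ 775.55.

y ≈ 776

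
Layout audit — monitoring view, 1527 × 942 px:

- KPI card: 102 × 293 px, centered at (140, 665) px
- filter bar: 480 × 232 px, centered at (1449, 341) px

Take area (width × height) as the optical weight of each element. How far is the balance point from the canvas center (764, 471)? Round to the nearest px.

≈ 413 px

Areas → weights: KPI card 102·293 = 29886, filter bar 480·232 = 111360; Σw = 141246.
x-moment: 29886·140 + 111360·1449 = 165544680; centroid 165544680/141246 ≈ 1172.03.
y-moment: 29886·665 + 111360·341 = 57847950; centroid 57847950/141246 ≈ 409.55.
From (764, 471): dx = 408.03, dy = -61.45, so the distance is √(dx²+dy²) ≈ 412.63.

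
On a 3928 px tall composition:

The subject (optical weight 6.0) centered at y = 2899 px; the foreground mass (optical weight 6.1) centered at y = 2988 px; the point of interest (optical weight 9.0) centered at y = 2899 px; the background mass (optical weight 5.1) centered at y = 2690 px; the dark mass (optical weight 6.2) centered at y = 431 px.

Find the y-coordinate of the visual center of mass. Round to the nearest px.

Weights sum to 6.0 + 6.1 + 9.0 + 5.1 + 6.2 = 32.4.
y-moment: 6.0·2899 + 6.1·2988 + 9.0·2899 + 5.1·2690 + 6.2·431 = 78103.0; centroid 78103.0/32.4 ≈ 2410.59.

y ≈ 2411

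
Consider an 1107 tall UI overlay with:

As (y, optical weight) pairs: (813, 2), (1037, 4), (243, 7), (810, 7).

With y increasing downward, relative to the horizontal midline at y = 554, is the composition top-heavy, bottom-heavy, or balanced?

Σw = 2 + 4 + 7 + 7 = 20.
y-moment: 2·813 + 4·1037 + 7·243 + 7·810 = 13145; centroid 13145/20 ≈ 657.25.
657.2 lies below (larger y than) the midline 554, so the layout is bottom-heavy.

bottom-heavy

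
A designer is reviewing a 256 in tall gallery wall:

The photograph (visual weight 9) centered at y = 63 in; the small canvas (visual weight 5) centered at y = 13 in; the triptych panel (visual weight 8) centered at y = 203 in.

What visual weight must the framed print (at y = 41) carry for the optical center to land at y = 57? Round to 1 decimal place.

w ≈ 62.6

Existing Σw = 22 (9 + 5 + 8); existing moment 9·63 + 5·13 + 8·203 = 2256.
Set Σw·y/Σw = 57: (2256 + 41w) = 57·(22 + w).
So w = (57·22 − 2256)/(41 − 57) = -1002/-16 ≈ 62.62.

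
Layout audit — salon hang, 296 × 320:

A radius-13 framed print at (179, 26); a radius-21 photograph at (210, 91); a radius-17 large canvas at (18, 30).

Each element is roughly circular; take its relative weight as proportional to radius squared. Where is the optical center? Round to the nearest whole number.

(142, 59)

Weights ∝ r²: framed print 13² = 169, photograph 21² = 441, large canvas 17² = 289; Σw = 899.
x: (169·179 + 441·210 + 289·18) / 899 = 128063 / 899 ≈ 142.45
y: (169·26 + 441·91 + 289·30) / 899 = 53195 / 899 ≈ 59.17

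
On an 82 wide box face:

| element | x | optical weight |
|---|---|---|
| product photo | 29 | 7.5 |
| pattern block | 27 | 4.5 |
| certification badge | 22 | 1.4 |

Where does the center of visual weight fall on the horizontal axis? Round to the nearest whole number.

x ≈ 28

Total weight = 7.5 + 4.5 + 1.4 = 13.4.
Σw·x = 7.5·29 + 4.5·27 + 1.4·22 = 369.8, so x̄ = 369.8/13.4 ≈ 27.60.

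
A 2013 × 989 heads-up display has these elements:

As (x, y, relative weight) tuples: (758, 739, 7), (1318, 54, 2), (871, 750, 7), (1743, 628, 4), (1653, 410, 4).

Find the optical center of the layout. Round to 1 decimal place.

Total weight = 7 + 2 + 7 + 4 + 4 = 24.
x: (7·758 + 2·1318 + 7·871 + 4·1743 + 4·1653) / 24 = 27623 / 24 ≈ 1150.96
y: (7·739 + 2·54 + 7·750 + 4·628 + 4·410) / 24 = 14683 / 24 ≈ 611.79

(1151.0, 611.8)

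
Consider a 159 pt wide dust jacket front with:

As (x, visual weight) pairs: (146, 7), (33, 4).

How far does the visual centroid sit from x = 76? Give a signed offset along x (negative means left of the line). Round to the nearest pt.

≈ 29 pt

Total weight = 7 + 4 = 11.
x-moment: 7·146 + 4·33 = 1154; centroid 1154/11 ≈ 104.91.
Difference: 104.91 − 76 ≈ 28.91.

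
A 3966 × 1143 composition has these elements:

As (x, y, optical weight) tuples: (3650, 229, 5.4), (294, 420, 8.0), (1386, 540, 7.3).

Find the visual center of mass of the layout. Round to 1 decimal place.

(1554.6, 412.5)

Weights sum to 5.4 + 8.0 + 7.3 = 20.7.
x: (5.4·3650 + 8.0·294 + 7.3·1386) / 20.7 = 32179.8 / 20.7 ≈ 1554.58
y: (5.4·229 + 8.0·420 + 7.3·540) / 20.7 = 8538.6 / 20.7 ≈ 412.49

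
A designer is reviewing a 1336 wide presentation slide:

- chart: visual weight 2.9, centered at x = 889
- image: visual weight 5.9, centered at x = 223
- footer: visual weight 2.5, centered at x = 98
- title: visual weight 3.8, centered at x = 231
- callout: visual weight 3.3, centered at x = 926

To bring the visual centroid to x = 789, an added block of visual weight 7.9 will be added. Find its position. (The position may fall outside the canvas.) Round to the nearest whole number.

New total weight: (2.9 + 5.9 + 2.5 + 3.8 + 3.3) + 7.9 = 26.3.
x: need Σw·x = 26.3·789 = 20750.7. Existing = 2.9·889 + 5.9·223 + 2.5·98 + 3.8·231 + 3.3·926 = 8072.4. Remainder 12678.3 / 7.9 ≈ 1604.85.

x ≈ 1605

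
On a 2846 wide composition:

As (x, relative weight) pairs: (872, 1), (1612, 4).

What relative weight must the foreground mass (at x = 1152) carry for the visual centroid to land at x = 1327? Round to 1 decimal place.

Fixed elements: Σw = 1 + 4 = 5, Σw·x = 1·872 + 4·1612 = 7320.
For the centroid to hit 1327: (7320 + w·1152) / (5 + w) = 1327.
Solving: w = (1327·5 − 7320) / (1152 − 1327) = -685 / -175 ≈ 3.91.

w ≈ 3.9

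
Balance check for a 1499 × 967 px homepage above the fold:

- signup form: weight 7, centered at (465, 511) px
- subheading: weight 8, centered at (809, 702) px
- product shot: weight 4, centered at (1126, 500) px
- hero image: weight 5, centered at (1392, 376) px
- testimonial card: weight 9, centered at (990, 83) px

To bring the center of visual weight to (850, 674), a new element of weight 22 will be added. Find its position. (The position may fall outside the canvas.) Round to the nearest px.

(757, 1057)

After adding the new element, total weight = 7 + 8 + 4 + 5 + 9 + 22 = 55.
x: target moment 55×850 = 46750; current 7·465 + 8·809 + 4·1126 + 5·1392 + 9·990 = 30101; the new element supplies 16649, so x = 16649/22 ≈ 756.77.
y: target moment 55×674 = 37070; current 7·511 + 8·702 + 4·500 + 5·376 + 9·83 = 13820; the new element supplies 23250, so y = 23250/22 ≈ 1056.82.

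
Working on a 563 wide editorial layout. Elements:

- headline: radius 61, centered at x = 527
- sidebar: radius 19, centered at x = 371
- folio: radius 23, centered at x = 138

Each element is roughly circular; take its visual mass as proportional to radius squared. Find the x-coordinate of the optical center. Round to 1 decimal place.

Weights ∝ r²: headline 61² = 3721, sidebar 19² = 361, folio 23² = 529; Σw = 4611.
Σw·x = 3721·527 + 361·371 + 529·138 = 2167900, so x̄ = 2167900/4611 ≈ 470.16.

x ≈ 470.2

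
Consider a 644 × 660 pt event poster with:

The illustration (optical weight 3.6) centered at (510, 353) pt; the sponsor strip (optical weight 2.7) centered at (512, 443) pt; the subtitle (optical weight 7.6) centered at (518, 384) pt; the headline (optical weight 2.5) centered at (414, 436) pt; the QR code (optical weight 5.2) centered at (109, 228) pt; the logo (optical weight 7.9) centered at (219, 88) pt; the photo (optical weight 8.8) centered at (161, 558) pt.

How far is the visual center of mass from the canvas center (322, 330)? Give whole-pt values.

Σw = 3.6 + 2.7 + 7.6 + 2.5 + 5.2 + 7.9 + 8.8 = 38.3.
Σw·x = 3.6·510 + 2.7·512 + 7.6·518 + 2.5·414 + 5.2·109 + 7.9·219 + 8.8·161 = 11903.9, so x̄ = 11903.9/38.3 ≈ 310.81.
Σw·y = 3.6·353 + 2.7·443 + 7.6·384 + 2.5·436 + 5.2·228 + 7.9·88 + 8.8·558 = 13266.5, so ȳ = 13266.5/38.3 ≈ 346.38.
From (322, 330): dx = -11.19, dy = 16.38, so the distance is √(dx²+dy²) ≈ 19.84.

≈ 20 pt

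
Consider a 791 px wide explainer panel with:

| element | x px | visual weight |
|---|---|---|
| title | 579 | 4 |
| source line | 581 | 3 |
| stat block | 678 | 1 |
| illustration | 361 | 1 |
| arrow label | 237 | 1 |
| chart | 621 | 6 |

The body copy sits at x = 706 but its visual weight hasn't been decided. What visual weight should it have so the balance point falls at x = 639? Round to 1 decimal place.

Known weights sum to 4 + 3 + 1 + 1 + 1 + 6 = 16; their moment is 4·579 + 3·581 + 1·678 + 1·361 + 1·237 + 6·621 = 9061.
Balance at x = 639 requires (9061 + w·706) / (16 + w) = 639.
Rearranging, w·(706 − 639) = 639·16 − 9061 = 1163, so w ≈ 1163/67 = 17.36.

w ≈ 17.4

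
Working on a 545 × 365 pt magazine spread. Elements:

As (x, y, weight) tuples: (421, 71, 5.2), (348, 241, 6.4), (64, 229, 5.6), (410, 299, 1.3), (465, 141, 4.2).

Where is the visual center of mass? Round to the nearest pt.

Total weight = 5.2 + 6.4 + 5.6 + 1.3 + 4.2 = 22.7.
Σw·x = 5.2·421 + 6.4·348 + 5.6·64 + 1.3·410 + 4.2·465 = 7260.8, so x̄ = 7260.8/22.7 ≈ 319.86.
Σw·y = 5.2·71 + 6.4·241 + 5.6·229 + 1.3·299 + 4.2·141 = 4174.9, so ȳ = 4174.9/22.7 ≈ 183.92.

(320, 184)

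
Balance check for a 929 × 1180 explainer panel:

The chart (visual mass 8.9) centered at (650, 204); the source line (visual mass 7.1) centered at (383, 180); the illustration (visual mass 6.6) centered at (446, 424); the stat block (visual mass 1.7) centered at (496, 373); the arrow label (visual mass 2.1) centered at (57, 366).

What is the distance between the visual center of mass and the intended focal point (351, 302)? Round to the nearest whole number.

≈ 122

Weights sum to 8.9 + 7.1 + 6.6 + 1.7 + 2.1 = 26.4.
x-moment: 8.9·650 + 7.1·383 + 6.6·446 + 1.7·496 + 2.1·57 = 12410.8; centroid 12410.8/26.4 ≈ 470.11.
y-moment: 8.9·204 + 7.1·180 + 6.6·424 + 1.7·373 + 2.1·366 = 7294.7; centroid 7294.7/26.4 ≈ 276.31.
From (351, 302): dx = 119.11, dy = -25.69, so the distance is √(dx²+dy²) ≈ 121.84.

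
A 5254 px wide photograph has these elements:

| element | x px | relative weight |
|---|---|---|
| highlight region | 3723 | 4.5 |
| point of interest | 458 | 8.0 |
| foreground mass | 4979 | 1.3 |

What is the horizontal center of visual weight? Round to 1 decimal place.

x ≈ 1948.6

Total weight = 4.5 + 8.0 + 1.3 = 13.8.
Σw·x = 4.5·3723 + 8.0·458 + 1.3·4979 = 26890.2, so x̄ = 26890.2/13.8 ≈ 1948.57.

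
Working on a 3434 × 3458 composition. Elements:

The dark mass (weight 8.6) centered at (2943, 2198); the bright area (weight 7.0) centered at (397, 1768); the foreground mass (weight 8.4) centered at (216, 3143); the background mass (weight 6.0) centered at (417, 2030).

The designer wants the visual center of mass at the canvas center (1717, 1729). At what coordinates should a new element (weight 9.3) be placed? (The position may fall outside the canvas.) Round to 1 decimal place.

(3771.3, -205.4)

With the new element, Σw becomes 8.6 + 7.0 + 8.4 + 6.0 + 9.3 = 39.3.
x: need Σw·x = 39.3·1717 = 67478.1. Existing = 8.6·2943 + 7.0·397 + 8.4·216 + 6.0·417 = 32405.2. Remainder 35072.9 / 9.3 ≈ 3771.28.
y: need Σw·y = 39.3·1729 = 67949.7. Existing = 8.6·2198 + 7.0·1768 + 8.4·3143 + 6.0·2030 = 69860.0. Remainder -1910.3 / 9.3 ≈ -205.41.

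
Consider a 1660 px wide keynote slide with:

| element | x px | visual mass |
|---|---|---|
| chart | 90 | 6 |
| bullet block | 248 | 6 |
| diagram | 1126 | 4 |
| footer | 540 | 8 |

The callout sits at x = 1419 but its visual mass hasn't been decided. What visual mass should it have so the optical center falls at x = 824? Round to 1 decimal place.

Fixed elements: Σw = 6 + 6 + 4 + 8 = 24, Σw·x = 6·90 + 6·248 + 4·1126 + 8·540 = 10852.
For the centroid to hit 824: (10852 + w·1419) / (24 + w) = 824.
Solving: w = (824·24 − 10852) / (1419 − 824) = 8924 / 595 ≈ 15.00.

w ≈ 15.0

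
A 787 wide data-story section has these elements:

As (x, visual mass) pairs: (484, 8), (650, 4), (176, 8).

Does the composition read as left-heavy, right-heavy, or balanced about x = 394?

Weights sum to 8 + 4 + 8 = 20.
x-moment: 8·484 + 4·650 + 8·176 = 7880; centroid 7880/20 ≈ 394.00.
That equals the midline 394 — balanced.

balanced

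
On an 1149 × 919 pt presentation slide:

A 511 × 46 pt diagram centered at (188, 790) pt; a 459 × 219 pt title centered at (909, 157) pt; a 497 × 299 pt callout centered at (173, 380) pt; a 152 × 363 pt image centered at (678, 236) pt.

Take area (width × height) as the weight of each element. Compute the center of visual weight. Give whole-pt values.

(485, 317)

Areas → weights: diagram 511·46 = 23506, title 459·219 = 100521, callout 497·299 = 148603, image 152·363 = 55176; Σw = 327806.
Σw·x = 23506·188 + 100521·909 + 148603·173 + 55176·678 = 158910364, so x̄ = 158910364/327806 ≈ 484.77.
Σw·y = 23506·790 + 100521·157 + 148603·380 + 55176·236 = 103842213, so ȳ = 103842213/327806 ≈ 316.78.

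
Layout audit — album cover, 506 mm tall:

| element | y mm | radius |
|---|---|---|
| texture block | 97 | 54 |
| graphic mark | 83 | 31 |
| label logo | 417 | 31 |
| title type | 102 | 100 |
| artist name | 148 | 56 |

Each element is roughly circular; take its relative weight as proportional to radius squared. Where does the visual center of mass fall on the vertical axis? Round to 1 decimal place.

r² weights: texture block 54² = 2916, graphic mark 31² = 961, label logo 31² = 961, title type 100² = 10000, artist name 56² = 3136. Total = 17974.
y-moment: 2916·97 + 961·83 + 961·417 + 10000·102 + 3136·148 = 2247480; centroid 2247480/17974 ≈ 125.04.

y ≈ 125.0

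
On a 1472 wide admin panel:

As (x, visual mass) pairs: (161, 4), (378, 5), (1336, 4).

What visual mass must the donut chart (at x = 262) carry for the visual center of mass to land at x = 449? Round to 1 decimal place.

Fixed elements: Σw = 4 + 5 + 4 = 13, Σw·x = 4·161 + 5·378 + 4·1336 = 7878.
Balance at x = 449 requires (7878 + w·262) / (13 + w) = 449.
Rearranging, w·(262 − 449) = 449·13 − 7878 = -2041, so w ≈ -2041/-187 = 10.91.

w ≈ 10.9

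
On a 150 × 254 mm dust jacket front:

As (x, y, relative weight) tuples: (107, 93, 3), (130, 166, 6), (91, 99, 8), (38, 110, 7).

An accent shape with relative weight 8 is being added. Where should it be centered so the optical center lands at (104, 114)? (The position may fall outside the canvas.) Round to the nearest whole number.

With the accent shape, Σw becomes 3 + 6 + 8 + 7 + 8 = 32.
x: target moment 32×104 = 3328; current 3·107 + 6·130 + 8·91 + 7·38 = 2095; the accent shape supplies 1233, so x = 1233/8 ≈ 154.12.
y: target moment 32×114 = 3648; current 3·93 + 6·166 + 8·99 + 7·110 = 2837; the accent shape supplies 811, so y = 811/8 ≈ 101.38.

(154, 101)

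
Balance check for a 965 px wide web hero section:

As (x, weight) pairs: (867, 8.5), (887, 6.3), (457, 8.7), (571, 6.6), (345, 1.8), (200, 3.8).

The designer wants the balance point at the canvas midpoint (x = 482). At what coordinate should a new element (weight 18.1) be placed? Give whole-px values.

With the new element, Σw becomes 8.5 + 6.3 + 8.7 + 6.6 + 1.8 + 3.8 + 18.1 = 53.8.
Along x: (22083.1 + 18.1·x) / 53.8 = 482 (existing moment 8.5·867 + 6.3·887 + 8.7·457 + 6.6·571 + 1.8·345 + 3.8·200 = 22083.1) ⇒ x = (25931.6 − 22083.1) / 18.1 ≈ 212.62.

x ≈ 213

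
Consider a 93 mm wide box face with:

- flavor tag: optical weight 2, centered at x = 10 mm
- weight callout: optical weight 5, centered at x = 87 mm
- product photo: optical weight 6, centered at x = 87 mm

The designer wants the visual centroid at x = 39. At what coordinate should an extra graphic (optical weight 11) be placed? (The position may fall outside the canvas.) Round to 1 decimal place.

New total weight: (2 + 5 + 6) + 11 = 24.
x: target moment 24×39 = 936; current 2·10 + 5·87 + 6·87 = 977; the extra graphic supplies -41, so x = -41/11 ≈ -3.73.

x ≈ -3.7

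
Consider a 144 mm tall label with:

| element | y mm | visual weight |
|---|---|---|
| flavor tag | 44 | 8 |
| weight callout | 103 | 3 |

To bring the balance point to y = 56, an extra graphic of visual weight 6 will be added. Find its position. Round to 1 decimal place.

y ≈ 48.5

With the extra graphic, Σw becomes 8 + 3 + 6 = 17.
y: need Σw·y = 17·56 = 952. Existing = 8·44 + 3·103 = 661. Remainder 291 / 6 ≈ 48.50.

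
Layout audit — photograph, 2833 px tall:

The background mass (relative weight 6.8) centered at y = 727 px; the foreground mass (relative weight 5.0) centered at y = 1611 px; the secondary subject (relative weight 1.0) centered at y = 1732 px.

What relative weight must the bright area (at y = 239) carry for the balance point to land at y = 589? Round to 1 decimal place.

Existing Σw = 12.8 (6.8 + 5.0 + 1.0); existing moment 6.8·727 + 5.0·1611 + 1.0·1732 = 14730.6.
Set Σw·y/Σw = 589: (14730.6 + 239w) = 589·(12.8 + w).
Rearranging, w·(239 − 589) = 589·12.8 − 14730.6 = -7191.4, so w ≈ -7191.4/-350 = 20.55.

w ≈ 20.5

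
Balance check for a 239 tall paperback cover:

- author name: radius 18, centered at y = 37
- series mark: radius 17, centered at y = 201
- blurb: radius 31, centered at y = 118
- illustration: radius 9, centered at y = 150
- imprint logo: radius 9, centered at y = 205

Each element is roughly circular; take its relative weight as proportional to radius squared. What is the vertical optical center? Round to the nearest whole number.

r² weights: author name 18² = 324, series mark 17² = 289, blurb 31² = 961, illustration 9² = 81, imprint logo 9² = 81. Total = 1736.
Σw·y = 324·37 + 289·201 + 961·118 + 81·150 + 81·205 = 212230, so ȳ = 212230/1736 ≈ 122.25.

y ≈ 122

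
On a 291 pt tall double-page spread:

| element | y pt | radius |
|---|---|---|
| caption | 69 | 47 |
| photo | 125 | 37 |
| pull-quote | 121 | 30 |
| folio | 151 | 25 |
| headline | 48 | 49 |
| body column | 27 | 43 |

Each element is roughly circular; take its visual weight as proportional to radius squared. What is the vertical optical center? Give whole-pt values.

y ≈ 74

Weights ∝ r²: caption 47² = 2209, photo 37² = 1369, pull-quote 30² = 900, folio 25² = 625, headline 49² = 2401, body column 43² = 1849; Σw = 9353.
Σw·y = 691992; ȳ = 691992/9353 ≈ 73.99.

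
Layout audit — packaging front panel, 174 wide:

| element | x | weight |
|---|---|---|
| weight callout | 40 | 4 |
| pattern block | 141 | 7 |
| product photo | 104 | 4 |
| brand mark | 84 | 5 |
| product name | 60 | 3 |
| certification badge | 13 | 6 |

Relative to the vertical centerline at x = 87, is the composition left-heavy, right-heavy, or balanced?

left-heavy

Σw = 4 + 7 + 4 + 5 + 3 + 6 = 29.
x: (4·40 + 7·141 + 4·104 + 5·84 + 3·60 + 6·13) / 29 = 2241 / 29 ≈ 77.28
77.3 lies left of the midline 87, so the layout is left-heavy.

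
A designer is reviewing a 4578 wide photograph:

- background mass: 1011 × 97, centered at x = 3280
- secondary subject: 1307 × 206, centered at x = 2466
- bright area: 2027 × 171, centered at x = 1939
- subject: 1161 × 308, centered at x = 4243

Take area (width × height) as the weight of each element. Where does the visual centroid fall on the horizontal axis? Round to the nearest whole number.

Areas: background mass 1011·97 = 98067, secondary subject 1307·206 = 269242, bright area 2027·171 = 346617, subject 1161·308 = 357588. Total weight = 1071514.
Σw·x = 98067·3280 + 269242·2466 + 346617·1939 + 357588·4243 = 3174946779, so x̄ = 3174946779/1071514 ≈ 2963.05.

x ≈ 2963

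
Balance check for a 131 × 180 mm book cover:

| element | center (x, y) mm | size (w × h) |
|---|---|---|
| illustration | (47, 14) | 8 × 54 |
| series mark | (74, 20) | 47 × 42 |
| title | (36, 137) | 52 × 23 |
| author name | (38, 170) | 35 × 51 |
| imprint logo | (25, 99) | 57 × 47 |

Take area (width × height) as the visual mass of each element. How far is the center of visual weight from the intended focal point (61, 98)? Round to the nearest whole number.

Areas: illustration 8·54 = 432, series mark 47·42 = 1974, title 52·23 = 1196, author name 35·51 = 1785, imprint logo 57·47 = 2679. Total weight = 8066.
Σw·x = 432·47 + 1974·74 + 1196·36 + 1785·38 + 2679·25 = 344241, so x̄ = 344241/8066 ≈ 42.68.
Σw·y = 432·14 + 1974·20 + 1196·137 + 1785·170 + 2679·99 = 778051, so ȳ = 778051/8066 ≈ 96.46.
Offset from (61, 98): Δx ≈ -18.32, Δy ≈ -1.54; distance = √(Δx² + Δy²) ≈ 18.39.

≈ 18 mm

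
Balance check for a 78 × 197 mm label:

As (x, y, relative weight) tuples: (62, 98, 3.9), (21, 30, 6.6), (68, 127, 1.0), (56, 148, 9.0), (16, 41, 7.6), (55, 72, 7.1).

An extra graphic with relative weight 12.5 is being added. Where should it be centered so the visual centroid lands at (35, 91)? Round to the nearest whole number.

With the extra graphic, Σw becomes 3.9 + 6.6 + 1.0 + 9.0 + 7.6 + 7.1 + 12.5 = 47.7.
x: need Σw·x = 47.7·35 = 1669.5. Existing = 3.9·62 + 6.6·21 + 1.0·68 + 9.0·56 + 7.6·16 + 7.1·55 = 1464.5. Remainder 205.0 / 12.5 ≈ 16.40.
y: need Σw·y = 47.7·91 = 4340.7. Existing = 3.9·98 + 6.6·30 + 1.0·127 + 9.0·148 + 7.6·41 + 7.1·72 = 2862.0. Remainder 1478.7 / 12.5 ≈ 118.30.

(16, 118)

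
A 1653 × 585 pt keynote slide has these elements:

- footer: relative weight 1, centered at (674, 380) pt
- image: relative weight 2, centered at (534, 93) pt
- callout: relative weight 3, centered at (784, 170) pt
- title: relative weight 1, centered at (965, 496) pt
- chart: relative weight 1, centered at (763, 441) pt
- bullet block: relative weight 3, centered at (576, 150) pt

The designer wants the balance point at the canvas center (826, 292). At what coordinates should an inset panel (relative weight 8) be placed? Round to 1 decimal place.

(1018.0, 385.6)

After adding the inset panel, total weight = 1 + 2 + 3 + 1 + 1 + 3 + 8 = 19.
x: need Σw·x = 19·826 = 15694. Existing = 1·674 + 2·534 + 3·784 + 1·965 + 1·763 + 3·576 = 7550. Remainder 8144 / 8 ≈ 1018.00.
y: need Σw·y = 19·292 = 5548. Existing = 1·380 + 2·93 + 3·170 + 1·496 + 1·441 + 3·150 = 2463. Remainder 3085 / 8 ≈ 385.62.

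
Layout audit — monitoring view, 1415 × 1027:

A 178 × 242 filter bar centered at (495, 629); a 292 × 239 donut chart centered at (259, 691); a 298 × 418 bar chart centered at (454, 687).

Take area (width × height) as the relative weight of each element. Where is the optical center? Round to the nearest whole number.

(404, 678)

Areas: filter bar 178·242 = 43076, donut chart 292·239 = 69788, bar chart 298·418 = 124564. Total weight = 237428.
x: (43076·495 + 69788·259 + 124564·454) / 237428 = 95949768 / 237428 ≈ 404.12
y: (43076·629 + 69788·691 + 124564·687) / 237428 = 160893780 / 237428 ≈ 677.65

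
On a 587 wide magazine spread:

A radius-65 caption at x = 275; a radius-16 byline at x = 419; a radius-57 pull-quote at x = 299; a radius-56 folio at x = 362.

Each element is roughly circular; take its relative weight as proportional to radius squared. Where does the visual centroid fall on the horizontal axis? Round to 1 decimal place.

x ≈ 310.7

r² weights: caption 65² = 4225, byline 16² = 256, pull-quote 57² = 3249, folio 56² = 3136. Total = 10866.
x-moment: 4225·275 + 256·419 + 3249·299 + 3136·362 = 3375822; centroid 3375822/10866 ≈ 310.68.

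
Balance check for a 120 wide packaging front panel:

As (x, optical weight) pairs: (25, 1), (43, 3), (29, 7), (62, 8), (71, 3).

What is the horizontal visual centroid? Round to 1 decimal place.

x ≈ 48.5

Weights sum to 1 + 3 + 7 + 8 + 3 = 22.
x-moment: 1·25 + 3·43 + 7·29 + 8·62 + 3·71 = 1066; centroid 1066/22 ≈ 48.45.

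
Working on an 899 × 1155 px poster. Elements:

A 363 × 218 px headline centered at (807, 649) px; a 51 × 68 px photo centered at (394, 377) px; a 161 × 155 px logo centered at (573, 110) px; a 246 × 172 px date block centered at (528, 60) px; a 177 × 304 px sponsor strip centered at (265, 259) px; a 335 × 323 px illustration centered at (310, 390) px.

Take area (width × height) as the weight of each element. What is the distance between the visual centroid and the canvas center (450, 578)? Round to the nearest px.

≈ 214 px

Taking area as weight: headline 363·218 = 79134, photo 51·68 = 3468, logo 161·155 = 24955, date block 246·172 = 42312, sponsor strip 177·304 = 53808, illustration 335·323 = 108205. Sum 311882.
x: (79134·807 + 3468·394 + 24955·573 + 42312·528 + 53808·265 + 108205·310) / 311882 = 149670151 / 311882 ≈ 479.89
y: (79134·649 + 3468·377 + 24955·110 + 42312·60 + 53808·259 + 108205·390) / 311882 = 114085394 / 311882 ≈ 365.80
Relative to (450, 578): Δ = (29.89, -212.20); |Δ| = √(29.89² + -212.20²) ≈ 214.30.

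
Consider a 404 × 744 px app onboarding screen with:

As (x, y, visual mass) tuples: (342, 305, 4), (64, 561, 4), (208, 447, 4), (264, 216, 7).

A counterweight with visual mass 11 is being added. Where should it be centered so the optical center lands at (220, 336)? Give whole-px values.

(209, 301)

After adding the counterweight, total weight = 4 + 4 + 4 + 7 + 11 = 30.
x: target moment 30×220 = 6600; current 4·342 + 4·64 + 4·208 + 7·264 = 4304; the counterweight supplies 2296, so x = 2296/11 ≈ 208.73.
y: target moment 30×336 = 10080; current 4·305 + 4·561 + 4·447 + 7·216 = 6764; the counterweight supplies 3316, so y = 3316/11 ≈ 301.45.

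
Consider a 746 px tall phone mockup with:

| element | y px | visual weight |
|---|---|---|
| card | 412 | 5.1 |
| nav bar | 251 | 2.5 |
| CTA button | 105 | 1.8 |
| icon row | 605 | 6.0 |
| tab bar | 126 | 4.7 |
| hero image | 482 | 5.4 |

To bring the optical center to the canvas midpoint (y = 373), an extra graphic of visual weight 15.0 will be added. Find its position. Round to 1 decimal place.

y ≈ 357.6

After adding the extra graphic, total weight = 5.1 + 2.5 + 1.8 + 6.0 + 4.7 + 5.4 + 15.0 = 40.5.
y: target moment 40.5×373 = 15106.5; current 5.1·412 + 2.5·251 + 1.8·105 + 6.0·605 + 4.7·126 + 5.4·482 = 9742.7; the extra graphic supplies 5363.8, so y = 5363.8/15.0 ≈ 357.59.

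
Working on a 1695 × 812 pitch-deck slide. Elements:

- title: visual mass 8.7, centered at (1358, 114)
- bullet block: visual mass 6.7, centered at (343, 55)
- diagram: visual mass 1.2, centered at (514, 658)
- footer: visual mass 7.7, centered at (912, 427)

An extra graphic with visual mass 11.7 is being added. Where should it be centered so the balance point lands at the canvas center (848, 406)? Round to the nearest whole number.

(750, 784)

New total weight: (8.7 + 6.7 + 1.2 + 7.7) + 11.7 = 36.0.
x: target moment 36.0×848 = 30528.0; current 8.7·1358 + 6.7·343 + 1.2·514 + 7.7·912 = 21751.9; the extra graphic supplies 8776.1, so x = 8776.1/11.7 ≈ 750.09.
y: target moment 36.0×406 = 14616.0; current 8.7·114 + 6.7·55 + 1.2·658 + 7.7·427 = 5437.8; the extra graphic supplies 9178.2, so y = 9178.2/11.7 ≈ 784.46.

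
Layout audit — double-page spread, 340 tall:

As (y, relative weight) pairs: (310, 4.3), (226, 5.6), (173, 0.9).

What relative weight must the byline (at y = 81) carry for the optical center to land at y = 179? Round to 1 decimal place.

Known weights sum to 4.3 + 5.6 + 0.9 = 10.8; their moment is 4.3·310 + 5.6·226 + 0.9·173 = 2754.3.
Balance at y = 179 requires (2754.3 + w·81) / (10.8 + w) = 179.
Rearranging, w·(81 − 179) = 179·10.8 − 2754.3 = -821.1, so w ≈ -821.1/-98 = 8.38.

w ≈ 8.4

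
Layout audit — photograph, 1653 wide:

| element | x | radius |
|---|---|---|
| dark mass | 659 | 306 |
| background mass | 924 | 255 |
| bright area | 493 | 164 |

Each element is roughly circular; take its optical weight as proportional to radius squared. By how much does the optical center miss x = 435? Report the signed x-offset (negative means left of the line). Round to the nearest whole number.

Weights ∝ r²: dark mass 306² = 93636, background mass 255² = 65025, bright area 164² = 26896; Σw = 185557.
Σw·x = 93636·659 + 65025·924 + 26896·493 = 135048952, so x̄ = 135048952/185557 ≈ 727.80.
Against x = 435, that's 727.80 − 435 = 292.80.

≈ 293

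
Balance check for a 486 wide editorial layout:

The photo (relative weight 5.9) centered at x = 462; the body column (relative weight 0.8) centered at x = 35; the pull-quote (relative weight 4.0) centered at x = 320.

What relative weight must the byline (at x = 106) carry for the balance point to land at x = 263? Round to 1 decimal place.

Known weights sum to 5.9 + 0.8 + 4.0 = 10.7; their moment is 5.9·462 + 0.8·35 + 4.0·320 = 4033.8.
Balance at x = 263 requires (4033.8 + w·106) / (10.7 + w) = 263.
Rearranging, w·(106 − 263) = 263·10.7 − 4033.8 = -1219.7, so w ≈ -1219.7/-157 = 7.77.

w ≈ 7.8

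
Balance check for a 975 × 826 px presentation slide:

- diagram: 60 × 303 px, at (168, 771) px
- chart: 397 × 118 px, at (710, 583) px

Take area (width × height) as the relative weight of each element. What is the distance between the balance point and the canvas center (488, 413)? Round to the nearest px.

Areas → weights: diagram 60·303 = 18180, chart 397·118 = 46846; Σw = 65026.
Σw·x = 18180·168 + 46846·710 = 36314900, so x̄ = 36314900/65026 ≈ 558.47.
Σw·y = 18180·771 + 46846·583 = 41327998, so ȳ = 41327998/65026 ≈ 635.56.
From (488, 413): dx = 70.47, dy = 222.56, so the distance is √(dx²+dy²) ≈ 233.45.

≈ 233 px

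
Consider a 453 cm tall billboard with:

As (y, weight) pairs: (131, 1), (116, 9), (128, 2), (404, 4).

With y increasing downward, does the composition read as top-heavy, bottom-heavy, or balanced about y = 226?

Σw = 1 + 9 + 2 + 4 = 16.
y-moment: 1·131 + 9·116 + 2·128 + 4·404 = 3047; centroid 3047/16 ≈ 190.44.
Since 190.4 is above (smaller y than) 226, the composition reads top-heavy.

top-heavy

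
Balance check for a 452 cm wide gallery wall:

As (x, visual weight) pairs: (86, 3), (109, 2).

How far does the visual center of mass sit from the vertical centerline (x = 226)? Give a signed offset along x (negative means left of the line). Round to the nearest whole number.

≈ -131 cm

Total weight = 3 + 2 = 5.
x-moment: 3·86 + 2·109 = 476; centroid 476/5 ≈ 95.20.
Offset from x = 226: 95.20 − 226 ≈ -130.80.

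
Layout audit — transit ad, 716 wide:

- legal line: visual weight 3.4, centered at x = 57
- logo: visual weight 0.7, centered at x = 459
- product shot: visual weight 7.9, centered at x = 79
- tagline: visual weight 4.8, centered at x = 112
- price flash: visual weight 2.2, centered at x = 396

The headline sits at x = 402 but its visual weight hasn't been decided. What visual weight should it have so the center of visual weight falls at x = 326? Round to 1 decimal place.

Known weights sum to 3.4 + 0.7 + 7.9 + 4.8 + 2.2 = 19.0; their moment is 3.4·57 + 0.7·459 + 7.9·79 + 4.8·112 + 2.2·396 = 2548.0.
Set Σw·x/Σw = 326: (2548.0 + 402w) = 326·(19.0 + w).
Solving: w = (326·19.0 − 2548.0) / (402 − 326) = 3646.0 / 76 ≈ 47.97.

w ≈ 48.0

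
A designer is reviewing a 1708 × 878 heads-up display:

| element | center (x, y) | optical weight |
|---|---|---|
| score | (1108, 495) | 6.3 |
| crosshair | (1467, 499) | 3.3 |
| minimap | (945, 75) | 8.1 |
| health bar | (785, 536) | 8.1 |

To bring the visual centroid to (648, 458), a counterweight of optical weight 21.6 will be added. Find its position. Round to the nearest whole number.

With the counterweight, Σw becomes 6.3 + 3.3 + 8.1 + 8.1 + 21.6 = 47.4.
x: target moment 47.4×648 = 30715.2; current 6.3·1108 + 3.3·1467 + 8.1·945 + 8.1·785 = 25834.5; the counterweight supplies 4880.7, so x = 4880.7/21.6 ≈ 225.96.
y: target moment 47.4×458 = 21709.2; current 6.3·495 + 3.3·499 + 8.1·75 + 8.1·536 = 9714.3; the counterweight supplies 11994.9, so y = 11994.9/21.6 ≈ 555.32.

(226, 555)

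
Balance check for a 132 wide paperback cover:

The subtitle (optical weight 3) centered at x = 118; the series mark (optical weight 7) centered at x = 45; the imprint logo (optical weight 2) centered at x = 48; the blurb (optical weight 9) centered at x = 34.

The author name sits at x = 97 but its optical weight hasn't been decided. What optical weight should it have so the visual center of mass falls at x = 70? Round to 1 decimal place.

w ≈ 14.8

Existing Σw = 21 (3 + 7 + 2 + 9); existing moment 3·118 + 7·45 + 2·48 + 9·34 = 1071.
Balance at x = 70 requires (1071 + w·97) / (21 + w) = 70.
Rearranging, w·(97 − 70) = 70·21 − 1071 = 399, so w ≈ 399/27 = 14.78.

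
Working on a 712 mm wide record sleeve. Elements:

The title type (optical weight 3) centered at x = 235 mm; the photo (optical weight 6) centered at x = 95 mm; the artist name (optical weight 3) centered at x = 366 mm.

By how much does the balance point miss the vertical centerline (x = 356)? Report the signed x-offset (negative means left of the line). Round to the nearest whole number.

≈ -158 mm

Total weight = 3 + 6 + 3 = 12.
x-moment: 3·235 + 6·95 + 3·366 = 2373; centroid 2373/12 ≈ 197.75.
Against x = 356, that's 197.75 − 356 = -158.25.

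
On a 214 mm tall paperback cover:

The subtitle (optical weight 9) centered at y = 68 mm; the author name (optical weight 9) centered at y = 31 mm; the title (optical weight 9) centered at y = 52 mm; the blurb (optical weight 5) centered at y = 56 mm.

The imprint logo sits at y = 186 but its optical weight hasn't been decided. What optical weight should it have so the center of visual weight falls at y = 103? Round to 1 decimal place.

Existing Σw = 32 (9 + 9 + 9 + 5); existing moment 9·68 + 9·31 + 9·52 + 5·56 = 1639.
Set Σw·y/Σw = 103: (1639 + 186w) = 103·(32 + w).
Solving: w = (103·32 − 1639) / (186 − 103) = 1657 / 83 ≈ 19.96.

w ≈ 20.0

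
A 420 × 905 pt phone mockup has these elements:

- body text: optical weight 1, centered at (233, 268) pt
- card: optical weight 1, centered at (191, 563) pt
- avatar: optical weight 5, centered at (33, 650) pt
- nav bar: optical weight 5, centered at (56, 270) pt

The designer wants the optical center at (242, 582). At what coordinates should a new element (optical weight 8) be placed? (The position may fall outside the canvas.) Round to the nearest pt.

After adding the new element, total weight = 1 + 1 + 5 + 5 + 8 = 20.
x: need Σw·x = 20·242 = 4840. Existing = 1·233 + 1·191 + 5·33 + 5·56 = 869. Remainder 3971 / 8 ≈ 496.38.
y: need Σw·y = 20·582 = 11640. Existing = 1·268 + 1·563 + 5·650 + 5·270 = 5431. Remainder 6209 / 8 ≈ 776.12.

(496, 776)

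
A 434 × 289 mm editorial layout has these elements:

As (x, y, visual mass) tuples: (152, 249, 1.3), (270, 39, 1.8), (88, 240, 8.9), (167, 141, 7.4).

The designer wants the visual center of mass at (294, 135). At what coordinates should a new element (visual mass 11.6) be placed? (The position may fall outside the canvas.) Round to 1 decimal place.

(552.7, 52.7)

After adding the new element, total weight = 1.3 + 1.8 + 8.9 + 7.4 + 11.6 = 31.0.
Along x: (2702.6 + 11.6·x) / 31.0 = 294 (existing moment 1.3·152 + 1.8·270 + 8.9·88 + 7.4·167 = 2702.6) ⇒ x = (9114.0 − 2702.6) / 11.6 ≈ 552.71.
Along y: (3573.3 + 11.6·y) / 31.0 = 135 (existing moment 1.3·249 + 1.8·39 + 8.9·240 + 7.4·141 = 3573.3) ⇒ y = (4185.0 − 3573.3) / 11.6 ≈ 52.73.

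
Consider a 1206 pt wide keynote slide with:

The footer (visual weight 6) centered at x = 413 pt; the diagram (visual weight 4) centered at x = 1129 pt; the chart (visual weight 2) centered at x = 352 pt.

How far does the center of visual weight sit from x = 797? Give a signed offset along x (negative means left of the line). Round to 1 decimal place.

≈ -155.5 pt

Total weight = 6 + 4 + 2 = 12.
x-moment: 6·413 + 4·1129 + 2·352 = 7698; centroid 7698/12 ≈ 641.50.
Difference: 641.50 − 797 ≈ -155.50.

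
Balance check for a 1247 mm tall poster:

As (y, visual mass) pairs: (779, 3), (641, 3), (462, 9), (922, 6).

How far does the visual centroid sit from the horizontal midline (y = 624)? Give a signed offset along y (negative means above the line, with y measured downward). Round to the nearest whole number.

Weights sum to 3 + 3 + 9 + 6 = 21.
Σw·y = 3·779 + 3·641 + 9·462 + 6·922 = 13950, so ȳ = 13950/21 ≈ 664.29.
Offset from y = 624: 664.29 − 624 ≈ 40.29.

≈ 40 mm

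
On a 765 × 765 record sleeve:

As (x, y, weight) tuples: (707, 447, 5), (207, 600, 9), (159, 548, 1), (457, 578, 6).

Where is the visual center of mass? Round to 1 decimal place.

(395.2, 554.8)

Σw = 5 + 9 + 1 + 6 = 21.
x: (5·707 + 9·207 + 1·159 + 6·457) / 21 = 8299 / 21 ≈ 395.19
y: (5·447 + 9·600 + 1·548 + 6·578) / 21 = 11651 / 21 ≈ 554.81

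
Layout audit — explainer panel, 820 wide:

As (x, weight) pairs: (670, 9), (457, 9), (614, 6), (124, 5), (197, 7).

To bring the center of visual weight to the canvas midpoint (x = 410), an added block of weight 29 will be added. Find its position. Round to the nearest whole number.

After adding the added block, total weight = 9 + 9 + 6 + 5 + 7 + 29 = 65.
x: need Σw·x = 65·410 = 26650. Existing = 9·670 + 9·457 + 6·614 + 5·124 + 7·197 = 15826. Remainder 10824 / 29 ≈ 373.24.

x ≈ 373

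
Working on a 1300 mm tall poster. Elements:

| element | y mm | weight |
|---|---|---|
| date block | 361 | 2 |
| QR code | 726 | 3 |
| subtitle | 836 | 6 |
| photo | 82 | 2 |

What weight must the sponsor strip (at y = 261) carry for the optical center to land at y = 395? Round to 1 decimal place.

Existing Σw = 13 (2 + 3 + 6 + 2); existing moment 2·361 + 3·726 + 6·836 + 2·82 = 8080.
Balance at y = 395 requires (8080 + w·261) / (13 + w) = 395.
So w = (395·13 − 8080)/(261 − 395) = -2945/-134 ≈ 21.98.

w ≈ 22.0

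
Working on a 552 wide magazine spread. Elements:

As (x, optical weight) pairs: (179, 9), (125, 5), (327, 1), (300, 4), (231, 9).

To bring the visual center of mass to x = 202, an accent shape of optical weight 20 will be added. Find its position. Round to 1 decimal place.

x ≈ 192.7

With the accent shape, Σw becomes 9 + 5 + 1 + 4 + 9 + 20 = 48.
Along x: (5842 + 20·x) / 48 = 202 (existing moment 9·179 + 5·125 + 1·327 + 4·300 + 9·231 = 5842) ⇒ x = (9696 − 5842) / 20 ≈ 192.70.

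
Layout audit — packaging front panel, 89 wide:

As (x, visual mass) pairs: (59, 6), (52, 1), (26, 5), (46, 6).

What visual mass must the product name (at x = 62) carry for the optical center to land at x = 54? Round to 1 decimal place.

Existing Σw = 18 (6 + 1 + 5 + 6); existing moment 6·59 + 1·52 + 5·26 + 6·46 = 812.
Balance at x = 54 requires (812 + w·62) / (18 + w) = 54.
Solving: w = (54·18 − 812) / (62 − 54) = 160 / 8 ≈ 20.00.

w ≈ 20.0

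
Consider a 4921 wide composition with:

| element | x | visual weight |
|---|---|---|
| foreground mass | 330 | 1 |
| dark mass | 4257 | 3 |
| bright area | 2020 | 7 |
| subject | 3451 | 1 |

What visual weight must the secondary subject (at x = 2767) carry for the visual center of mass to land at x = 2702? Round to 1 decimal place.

Existing Σw = 12 (1 + 3 + 7 + 1); existing moment 1·330 + 3·4257 + 7·2020 + 1·3451 = 30692.
For the centroid to hit 2702: (30692 + w·2767) / (12 + w) = 2702.
So w = (2702·12 − 30692)/(2767 − 2702) = 1732/65 ≈ 26.65.

w ≈ 26.6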